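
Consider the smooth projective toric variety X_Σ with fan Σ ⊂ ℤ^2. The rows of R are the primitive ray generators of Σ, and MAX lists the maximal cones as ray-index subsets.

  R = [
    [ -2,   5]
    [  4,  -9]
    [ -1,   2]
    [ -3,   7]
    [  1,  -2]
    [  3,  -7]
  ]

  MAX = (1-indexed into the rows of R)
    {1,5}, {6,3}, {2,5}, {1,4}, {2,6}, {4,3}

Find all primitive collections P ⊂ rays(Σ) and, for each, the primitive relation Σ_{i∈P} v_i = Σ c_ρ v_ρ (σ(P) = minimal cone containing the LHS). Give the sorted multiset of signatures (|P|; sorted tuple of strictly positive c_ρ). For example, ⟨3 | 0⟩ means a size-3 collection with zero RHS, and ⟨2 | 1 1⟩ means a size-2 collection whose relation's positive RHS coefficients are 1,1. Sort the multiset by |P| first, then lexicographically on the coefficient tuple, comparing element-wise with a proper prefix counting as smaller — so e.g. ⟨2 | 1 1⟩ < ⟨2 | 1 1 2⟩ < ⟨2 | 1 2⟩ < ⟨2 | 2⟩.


Minimal non-faces — 9 found among 6 rays, 6 max cones:

  • {3,5}:  v_{3} + v_{5} = 0  so sig = ⟨2 | 0⟩
  • {4,6}:  v_{4} + v_{6} = 0  so sig = ⟨2 | 0⟩
  • {1,3}:  v_{1} + v_{3} = v_{4}  so sig = ⟨2 | 1⟩
  • {1,6}:  v_{1} + v_{6} = v_{5}  so sig = ⟨2 | 1⟩
  • {2,3}:  v_{2} + v_{3} = v_{6}  so sig = ⟨2 | 1⟩
  • {2,4}:  v_{2} + v_{4} = v_{5}  so sig = ⟨2 | 1⟩
  • {4,5}:  v_{4} + v_{5} = v_{1}  so sig = ⟨2 | 1⟩
  • {5,6}:  v_{5} + v_{6} = v_{2}  so sig = ⟨2 | 1⟩
  • {1,2}:  v_{1} + v_{2} = 2·v_{5}  so sig = ⟨2 | 2⟩

Hence PRS(X_Σ) =
    ⟨2 | 0⟩
    ⟨2 | 0⟩
    ⟨2 | 1⟩
    ⟨2 | 1⟩
    ⟨2 | 1⟩
    ⟨2 | 1⟩
    ⟨2 | 1⟩
    ⟨2 | 1⟩
    ⟨2 | 2⟩


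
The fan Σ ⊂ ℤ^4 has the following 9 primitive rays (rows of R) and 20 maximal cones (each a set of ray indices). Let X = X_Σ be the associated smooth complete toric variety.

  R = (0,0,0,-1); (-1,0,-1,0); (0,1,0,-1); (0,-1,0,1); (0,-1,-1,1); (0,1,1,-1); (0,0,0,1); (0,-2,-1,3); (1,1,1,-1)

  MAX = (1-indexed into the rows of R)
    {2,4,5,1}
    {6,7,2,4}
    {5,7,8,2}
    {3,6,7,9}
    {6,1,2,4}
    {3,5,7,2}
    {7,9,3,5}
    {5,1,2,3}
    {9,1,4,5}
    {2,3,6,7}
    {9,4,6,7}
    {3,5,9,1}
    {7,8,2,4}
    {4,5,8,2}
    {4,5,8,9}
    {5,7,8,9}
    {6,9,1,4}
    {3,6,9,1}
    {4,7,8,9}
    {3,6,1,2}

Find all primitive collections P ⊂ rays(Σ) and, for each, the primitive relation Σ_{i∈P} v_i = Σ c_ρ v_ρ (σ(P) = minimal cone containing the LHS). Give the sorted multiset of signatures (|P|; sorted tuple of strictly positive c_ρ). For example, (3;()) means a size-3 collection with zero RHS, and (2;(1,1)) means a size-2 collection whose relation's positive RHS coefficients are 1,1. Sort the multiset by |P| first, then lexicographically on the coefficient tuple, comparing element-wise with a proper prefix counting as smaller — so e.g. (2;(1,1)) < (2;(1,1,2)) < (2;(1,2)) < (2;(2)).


Primitive collections (8):

  P={1,7}:  v_{1} + v_{7} = 0 ; sig = (2;())
  P={3,4}:  v_{3} + v_{4} = 0 ; sig = (2;())
  P={5,6}:  v_{5} + v_{6} = 0 ; sig = (2;())
  P={2,9}:  v_{2} + v_{9} = v_{3} ; sig = (2;(1))
  P={1,8}:  v_{1} + v_{8} = v_{4} + v_{5} ; sig = (2;(1,1))
  P={3,8}:  v_{3} + v_{8} = v_{5} + v_{7} ; sig = (2;(1,1))
  P={6,8}:  v_{6} + v_{8} = v_{4} + v_{7} ; sig = (2;(1,1))
  P={4,5,7}:  v_{4} + v_{5} + v_{7} = v_{8} ; sig = (3;(1))

Signatures (|P|; sorted positive RHS coefficients), sorted:
{ (2;()) ×3,  (2;(1)),  (2;(1,1)) ×3,  (3;(1)) }


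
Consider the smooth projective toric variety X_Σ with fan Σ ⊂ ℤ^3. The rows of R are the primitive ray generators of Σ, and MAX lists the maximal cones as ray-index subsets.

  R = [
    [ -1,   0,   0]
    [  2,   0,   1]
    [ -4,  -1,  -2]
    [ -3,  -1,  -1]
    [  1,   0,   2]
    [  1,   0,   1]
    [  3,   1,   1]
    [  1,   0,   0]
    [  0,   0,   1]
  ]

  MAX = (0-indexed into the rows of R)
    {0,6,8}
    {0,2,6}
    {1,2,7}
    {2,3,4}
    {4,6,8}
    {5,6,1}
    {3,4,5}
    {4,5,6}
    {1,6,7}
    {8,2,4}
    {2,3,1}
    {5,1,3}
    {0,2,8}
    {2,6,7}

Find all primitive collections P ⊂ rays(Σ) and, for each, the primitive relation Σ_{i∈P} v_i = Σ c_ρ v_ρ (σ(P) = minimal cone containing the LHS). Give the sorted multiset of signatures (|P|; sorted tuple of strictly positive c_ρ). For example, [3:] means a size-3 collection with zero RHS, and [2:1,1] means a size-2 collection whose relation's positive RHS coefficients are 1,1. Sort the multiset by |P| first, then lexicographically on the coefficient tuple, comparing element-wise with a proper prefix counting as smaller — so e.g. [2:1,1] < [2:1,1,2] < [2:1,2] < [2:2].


Δ(Σ) — 9 vertices, 18 min non-faces:

  {0,7}:  v_{0} + v_{7} = 0  →  sig = [2:]
  {3,6}:  v_{3} + v_{6} = 0  →  sig = [2:]
  {0,1}:  v_{0} + v_{1} = v_{5}  →  sig = [2:1]
  {0,5}:  v_{0} + v_{5} = v_{8}  →  sig = [2:1]
  {2,5}:  v_{2} + v_{5} = v_{3}  →  sig = [2:1]
  {5,7}:  v_{5} + v_{7} = v_{1}  →  sig = [2:1]
  {5,8}:  v_{5} + v_{8} = v_{4}  →  sig = [2:1]
  {7,8}:  v_{7} + v_{8} = v_{5}  →  sig = [2:1]
  {0,3}:  v_{0} + v_{3} = v_{2} + v_{8}  →  sig = [2:1,1]
  {3,7}:  v_{3} + v_{7} = v_{1} + v_{2}  →  sig = [2:1,1]
  {3,8}:  v_{3} + v_{8} = v_{2} + v_{4}  →  sig = [2:1,1]
  {0,4}:  v_{0} + v_{4} = 2·v_{8}  →  sig = [2:2]
  {1,8}:  v_{1} + v_{8} = 2·v_{5}  →  sig = [2:2]
  {4,7}:  v_{4} + v_{7} = 2·v_{5}  →  sig = [2:2]
  {1,4}:  v_{1} + v_{4} = 3·v_{5}  →  sig = [2:3]
  {1,2,6}:  v_{1} + v_{2} + v_{6} = v_{7}  →  sig = [3:1]
  {2,4,6}:  v_{2} + v_{4} + v_{6} = v_{8}  →  sig = [3:1]
  {2,6,8}:  v_{2} + v_{6} + v_{8} = v_{0}  →  sig = [3:1]

so the primitive-relation signature multiset is
    |P|=2: 15 collections, coeffs (), (), (1), (1), (1), (1), (1), (1), (1,1), (1,1), (1,1), (2), (2), (2), (3)
    |P|=3: 3 collections, coeffs (1), (1), (1)


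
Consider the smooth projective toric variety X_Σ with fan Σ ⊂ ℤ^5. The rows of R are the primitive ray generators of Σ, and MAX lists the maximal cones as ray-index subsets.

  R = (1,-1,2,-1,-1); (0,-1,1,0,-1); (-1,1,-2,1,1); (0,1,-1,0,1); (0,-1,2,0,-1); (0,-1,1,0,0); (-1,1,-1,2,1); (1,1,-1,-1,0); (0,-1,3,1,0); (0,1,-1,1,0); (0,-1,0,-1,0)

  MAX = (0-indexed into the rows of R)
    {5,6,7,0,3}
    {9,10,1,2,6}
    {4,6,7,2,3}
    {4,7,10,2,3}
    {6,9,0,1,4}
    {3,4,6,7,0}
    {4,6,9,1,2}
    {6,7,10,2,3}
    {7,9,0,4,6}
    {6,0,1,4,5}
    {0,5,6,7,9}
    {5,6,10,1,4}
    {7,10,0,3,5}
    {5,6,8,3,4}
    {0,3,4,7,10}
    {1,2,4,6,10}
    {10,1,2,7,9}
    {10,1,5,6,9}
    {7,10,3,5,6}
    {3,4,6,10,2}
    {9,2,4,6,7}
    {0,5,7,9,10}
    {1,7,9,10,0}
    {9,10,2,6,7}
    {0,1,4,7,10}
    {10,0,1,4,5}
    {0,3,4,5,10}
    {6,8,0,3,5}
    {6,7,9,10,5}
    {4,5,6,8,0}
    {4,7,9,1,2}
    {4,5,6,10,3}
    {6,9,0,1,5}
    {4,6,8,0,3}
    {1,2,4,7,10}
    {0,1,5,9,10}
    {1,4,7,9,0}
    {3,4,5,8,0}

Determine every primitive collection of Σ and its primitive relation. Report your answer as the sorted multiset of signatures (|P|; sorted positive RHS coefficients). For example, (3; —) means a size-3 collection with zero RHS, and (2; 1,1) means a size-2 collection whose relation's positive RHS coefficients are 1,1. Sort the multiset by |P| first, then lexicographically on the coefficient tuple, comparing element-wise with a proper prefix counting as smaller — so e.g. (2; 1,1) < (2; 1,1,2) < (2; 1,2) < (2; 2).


Δ(Σ) — 11 vertices, 17 min non-faces:

  P={0,2}:  v_{0} + v_{2} = 0 ; sig = (2; —)
  P={1,3}:  v_{1} + v_{3} = 0 ; sig = (2; —)
  P={2,5}:  v_{2} + v_{5} = v_{6} + v_{10} ; sig = (2; 1,1)
  P={3,9}:  v_{3} + v_{9} = v_{6} + v_{7} ; sig = (2; 1,1)
  P={1,8}:  v_{1} + v_{8} = v_{0} + v_{4} + v_{5} + v_{6} ; sig = (2; 1,1,1,1)
  P={2,8}:  v_{2} + v_{8} = v_{3} + v_{4} + v_{5} + v_{6} ; sig = (2; 1,1,1,1)
  P={7,8}:  v_{7} + v_{8} = 2·v_{0} + v_{3} + v_{6} ; sig = (2; 1,1,2)
  P={8,10}:  v_{8} + v_{10} = v_{3} + v_{4} + 2·v_{5} ; sig = (2; 1,1,2)
  P={8,9}:  v_{8} + v_{9} = 2·v_{0} + 2·v_{6} ; sig = (2; 2,2)
  P={0,6,10}:  v_{0} + v_{6} + v_{10} = v_{5} ; sig = (3; 1)
  P={1,6,7}:  v_{1} + v_{6} + v_{7} = v_{9} ; sig = (3; 1)
  P={4,5,7}:  v_{4} + v_{5} + v_{7} = v_{0} ; sig = (3; 1)
  P={4,9,10}:  v_{4} + v_{9} + v_{10} = v_{1} ; sig = (3; 1)
  P={1,5,7}:  v_{1} + v_{5} + v_{7} = v_{0} + v_{9} + v_{10} ; sig = (3; 1,1,1)
  P={4,5,9}:  v_{4} + v_{5} + v_{9} = v_{0} + v_{1} + v_{6} ; sig = (3; 1,1,1)
  P={4,6,7,10}:  v_{4} + v_{6} + v_{7} + v_{10} = 0 ; sig = (4; —)
  P={0,3,4,5,6}:  v_{0} + v_{3} + v_{4} + v_{5} + v_{6} = v_{8} ; sig = (5; 1)

Hence PRS(X_Σ) =
    |P|=2: 9 collections, coeffs (), (), (1,1), (1,1), (1,1,1,1), (1,1,1,1), (1,1,2), (1,1,2), (2,2)
    |P|=3: 6 collections, coeffs (1), (1), (1), (1), (1,1,1), (1,1,1)
    |P|=4: 1 collection, coeffs ()
    |P|=5: 1 collection, coeffs (1)


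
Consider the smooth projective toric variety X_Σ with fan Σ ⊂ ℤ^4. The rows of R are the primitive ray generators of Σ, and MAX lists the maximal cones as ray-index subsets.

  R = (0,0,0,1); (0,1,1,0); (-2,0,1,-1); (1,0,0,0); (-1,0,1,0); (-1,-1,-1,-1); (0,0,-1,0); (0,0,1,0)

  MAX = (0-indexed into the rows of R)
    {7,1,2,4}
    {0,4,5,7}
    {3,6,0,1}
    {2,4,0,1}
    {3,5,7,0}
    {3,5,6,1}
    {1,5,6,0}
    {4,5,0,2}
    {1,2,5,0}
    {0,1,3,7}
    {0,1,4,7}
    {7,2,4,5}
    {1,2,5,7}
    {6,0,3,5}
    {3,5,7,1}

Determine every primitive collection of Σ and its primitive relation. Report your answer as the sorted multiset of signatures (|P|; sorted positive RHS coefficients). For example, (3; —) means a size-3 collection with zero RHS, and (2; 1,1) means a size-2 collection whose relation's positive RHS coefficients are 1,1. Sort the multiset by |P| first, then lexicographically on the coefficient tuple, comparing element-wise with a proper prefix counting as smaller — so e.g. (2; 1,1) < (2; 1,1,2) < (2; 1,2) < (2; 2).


The 9 primitive collections of Σ (r=8, n=4):

  • {6,7}:  v_{6} + v_{7} = 0  →  sig = (2; —)
  • {3,4}:  v_{3} + v_{4} = v_{7}  →  sig = (2; 1)
  • {2,3}:  v_{2} + v_{3} = v_{1} + v_{5} + v_{7}  →  sig = (2; 1,1,1)
  • {4,6}:  v_{4} + v_{6} = v_{0} + v_{1} + v_{5}  →  sig = (2; 1,1,1)
  • {2,6}:  v_{2} + v_{6} = v_{0} + 2·v_{1} + 2·v_{5}  →  sig = (2; 1,2,2)
  • {1,4,5}:  v_{1} + v_{4} + v_{5} = v_{2}  →  sig = (3; 1)
  • {0,2,7}:  v_{0} + v_{2} + v_{7} = 2·v_{4}  →  sig = (3; 2)
  • {0,1,3,5}:  v_{0} + v_{1} + v_{3} + v_{5} = 0  →  sig = (4; —)
  • {0,1,5,7}:  v_{0} + v_{1} + v_{5} + v_{7} = v_{4}  →  sig = (4; 1)

Signatures (|P|; sorted positive RHS coefficients), sorted:
[(2; —), (2; 1), (2; 1,1,1), (2; 1,1,1), (2; 1,2,2), (3; 1), (3; 2), (4; —), (4; 1)]


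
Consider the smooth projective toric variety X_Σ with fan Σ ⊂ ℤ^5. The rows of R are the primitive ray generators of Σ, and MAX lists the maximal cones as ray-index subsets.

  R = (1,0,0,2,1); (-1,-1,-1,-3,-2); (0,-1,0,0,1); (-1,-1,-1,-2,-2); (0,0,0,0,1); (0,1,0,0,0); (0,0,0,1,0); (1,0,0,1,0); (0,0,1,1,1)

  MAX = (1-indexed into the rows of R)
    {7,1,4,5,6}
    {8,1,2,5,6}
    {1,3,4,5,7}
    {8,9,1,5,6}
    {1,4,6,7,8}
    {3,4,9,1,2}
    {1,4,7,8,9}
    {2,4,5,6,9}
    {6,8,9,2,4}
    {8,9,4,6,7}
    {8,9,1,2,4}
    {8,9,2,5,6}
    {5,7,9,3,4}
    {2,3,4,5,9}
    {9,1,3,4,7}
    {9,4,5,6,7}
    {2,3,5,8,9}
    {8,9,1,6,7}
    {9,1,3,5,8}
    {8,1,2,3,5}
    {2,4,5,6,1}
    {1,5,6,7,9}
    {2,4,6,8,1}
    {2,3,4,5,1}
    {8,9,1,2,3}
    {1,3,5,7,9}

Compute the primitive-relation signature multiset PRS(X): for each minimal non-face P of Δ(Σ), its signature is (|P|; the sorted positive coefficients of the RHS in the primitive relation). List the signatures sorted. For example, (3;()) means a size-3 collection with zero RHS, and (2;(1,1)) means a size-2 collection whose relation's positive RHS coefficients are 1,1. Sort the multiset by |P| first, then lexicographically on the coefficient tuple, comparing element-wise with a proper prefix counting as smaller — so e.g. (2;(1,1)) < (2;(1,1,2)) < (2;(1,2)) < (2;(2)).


The 10 primitive collections of Σ (r=9, n=5):

  P = {2,7}:  v_{2} + v_{7} = v_{4}  so sig = (2;(1))
  P = {3,6}:  v_{3} + v_{6} = v_{5}  so sig = (2;(1))
  P = {5,7,8}:  v_{5} + v_{7} + v_{8} = v_{1}  so sig = (3;(1))
  P = {4,5,8}:  v_{4} + v_{5} + v_{8} = v_{1} + v_{2}  so sig = (3;(1,1))
  P = {3,7,8}:  v_{3} + v_{7} + v_{8} = 2·v_{1} + v_{2} + v_{9}  so sig = (3;(1,1,2))
  P = {3,4,8}:  v_{3} + v_{4} + v_{8} = 2·v_{1} + 2·v_{2} + v_{9}  so sig = (3;(1,2,2))
  P = {1,2,6,9}:  v_{1} + v_{2} + v_{6} + v_{9} = 0  so sig = (4;())
  P = {1,2,5,9}:  v_{1} + v_{2} + v_{5} + v_{9} = v_{3}  so sig = (4;(1))
  P = {1,4,6,9}:  v_{1} + v_{4} + v_{6} + v_{9} = v_{7}  so sig = (4;(1))
  P = {1,4,5,9}:  v_{1} + v_{4} + v_{5} + v_{9} = v_{3} + v_{7}  so sig = (4;(1,1))

Hence PRS(X_Σ) =
[(2;(1)), (2;(1)), (3;(1)), (3;(1,1)), (3;(1,1,2)), (3;(1,2,2)), (4;()), (4;(1)), (4;(1)), (4;(1,1))]


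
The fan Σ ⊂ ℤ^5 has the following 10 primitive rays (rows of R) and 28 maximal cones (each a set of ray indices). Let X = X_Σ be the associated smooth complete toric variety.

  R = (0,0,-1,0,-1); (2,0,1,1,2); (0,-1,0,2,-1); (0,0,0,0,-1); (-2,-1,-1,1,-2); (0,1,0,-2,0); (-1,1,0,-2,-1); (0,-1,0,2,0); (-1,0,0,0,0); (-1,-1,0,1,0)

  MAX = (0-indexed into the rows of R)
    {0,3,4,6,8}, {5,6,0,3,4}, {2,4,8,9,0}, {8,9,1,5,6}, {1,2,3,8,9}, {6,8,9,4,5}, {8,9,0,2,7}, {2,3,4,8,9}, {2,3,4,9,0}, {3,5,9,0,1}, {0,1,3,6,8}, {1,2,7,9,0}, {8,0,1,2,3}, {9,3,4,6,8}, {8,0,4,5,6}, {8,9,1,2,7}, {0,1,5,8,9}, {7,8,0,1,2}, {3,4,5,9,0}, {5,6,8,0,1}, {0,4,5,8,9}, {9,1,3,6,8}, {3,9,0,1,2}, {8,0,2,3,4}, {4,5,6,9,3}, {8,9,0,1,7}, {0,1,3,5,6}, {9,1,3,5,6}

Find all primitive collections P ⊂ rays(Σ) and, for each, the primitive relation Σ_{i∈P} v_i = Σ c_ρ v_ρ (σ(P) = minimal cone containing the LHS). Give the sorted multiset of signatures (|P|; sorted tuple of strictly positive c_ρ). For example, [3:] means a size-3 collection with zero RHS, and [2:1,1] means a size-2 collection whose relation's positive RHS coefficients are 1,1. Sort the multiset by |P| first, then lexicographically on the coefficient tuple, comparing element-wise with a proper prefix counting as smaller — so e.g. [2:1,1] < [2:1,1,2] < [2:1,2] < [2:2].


Σ has 11 primitive collections:

  P={5,7}:  v_{5} + v_{7} = 0  so sig = [2:]
  P={1,4}:  v_{1} + v_{4} = v_{7}  so sig = [2:1]
  P={2,5}:  v_{2} + v_{5} = v_{3}  so sig = [2:1]
  P={3,7}:  v_{3} + v_{7} = v_{2}  so sig = [2:1]
  P={6,7}:  v_{6} + v_{7} = v_{3} + v_{8}  so sig = [2:1,1]
  P={4,7}:  v_{4} + v_{7} = v_{0} + v_{2} + v_{8} + v_{9}  so sig = [2:1,1,1,1]
  P={2,6}:  v_{2} + v_{6} = 2·v_{3} + v_{8}  so sig = [2:1,2]
  P={3,5,8}:  v_{3} + v_{5} + v_{8} = v_{6}  so sig = [3:1]
  P={0,6,9}:  v_{0} + v_{6} + v_{9} = v_{4} + v_{5}  so sig = [3:1,1]
  P={0,3,8,9}:  v_{0} + v_{3} + v_{8} + v_{9} = v_{4}  so sig = [4:1]
  P={0,1,2,8,9}:  v_{0} + v_{1} + v_{2} + v_{8} + v_{9} = 2·v_{7}  so sig = [5:2]

Hence PRS(X_Σ) =
[[2:], [2:1], [2:1], [2:1], [2:1,1], [2:1,1,1,1], [2:1,2], [3:1], [3:1,1], [4:1], [5:2]]


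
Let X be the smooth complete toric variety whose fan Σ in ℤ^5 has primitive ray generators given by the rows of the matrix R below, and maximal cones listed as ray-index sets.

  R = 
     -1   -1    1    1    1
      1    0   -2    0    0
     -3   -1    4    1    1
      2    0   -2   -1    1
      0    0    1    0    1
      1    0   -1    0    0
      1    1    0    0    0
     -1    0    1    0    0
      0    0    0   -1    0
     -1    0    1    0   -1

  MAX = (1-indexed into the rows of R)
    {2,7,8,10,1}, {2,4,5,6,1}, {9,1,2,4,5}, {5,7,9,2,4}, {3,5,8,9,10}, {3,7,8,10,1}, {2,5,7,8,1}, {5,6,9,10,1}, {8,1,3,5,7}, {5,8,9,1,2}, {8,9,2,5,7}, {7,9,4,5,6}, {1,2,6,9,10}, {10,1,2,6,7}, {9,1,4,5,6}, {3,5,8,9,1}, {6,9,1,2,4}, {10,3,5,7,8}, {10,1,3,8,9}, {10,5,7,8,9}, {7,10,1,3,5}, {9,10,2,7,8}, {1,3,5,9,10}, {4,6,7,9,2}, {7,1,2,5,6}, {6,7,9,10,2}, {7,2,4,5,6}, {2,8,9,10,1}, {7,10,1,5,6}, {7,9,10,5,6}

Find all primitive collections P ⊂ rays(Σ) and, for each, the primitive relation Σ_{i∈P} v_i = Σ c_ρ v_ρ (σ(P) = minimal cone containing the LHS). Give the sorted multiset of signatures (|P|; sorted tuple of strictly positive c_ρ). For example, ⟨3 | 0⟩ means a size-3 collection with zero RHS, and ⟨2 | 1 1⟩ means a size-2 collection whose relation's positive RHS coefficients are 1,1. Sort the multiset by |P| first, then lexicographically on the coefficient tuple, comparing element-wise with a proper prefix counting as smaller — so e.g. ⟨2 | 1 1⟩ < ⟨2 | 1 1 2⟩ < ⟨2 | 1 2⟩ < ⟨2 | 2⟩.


Primitive collections (12):

  • {6,8}:  v_{6} + v_{8} = 0  →  sig = ⟨2 | 0⟩
  • {2,3}:  v_{2} + v_{3} = v_{1} + v_{8}  →  sig = ⟨2 | 1 1⟩
  • {4,10}:  v_{4} + v_{10} = v_{6} + v_{9}  →  sig = ⟨2 | 1 1⟩
  • {3,4}:  v_{3} + v_{4} = v_{1} + v_{5} + v_{9}  →  sig = ⟨2 | 1 1 1⟩
  • {3,6}:  v_{3} + v_{6} = v_{1} + v_{5} + v_{10}  →  sig = ⟨2 | 1 1 1⟩
  • {4,8}:  v_{4} + v_{8} = v_{2} + v_{5} + v_{9}  →  sig = ⟨2 | 1 1 1⟩
  • {2,5,10}:  v_{2} + v_{5} + v_{10} = 0  →  sig = ⟨3 | 0⟩
  • {1,7,9}:  v_{1} + v_{7} + v_{9} = v_{5}  →  sig = ⟨3 | 1⟩
  • {1,4,7}:  v_{1} + v_{4} + v_{7} = v_{2} + 2·v_{5} + v_{6}  →  sig = ⟨3 | 1 1 2⟩
  • {3,7,9}:  v_{3} + v_{7} + v_{9} = 2·v_{5} + v_{8} + v_{10}  →  sig = ⟨3 | 1 1 2⟩
  • {1,5,8,10}:  v_{1} + v_{5} + v_{8} + v_{10} = v_{3}  →  sig = ⟨4 | 1⟩
  • {2,5,6,9}:  v_{2} + v_{5} + v_{6} + v_{9} = v_{4}  →  sig = ⟨4 | 1⟩

Sorted signature multiset PRS(X):
{ ⟨2 | 0⟩,  ⟨2 | 1 1⟩ ×2,  ⟨2 | 1 1 1⟩ ×3,  ⟨3 | 0⟩,  ⟨3 | 1⟩,  ⟨3 | 1 1 2⟩ ×2,  ⟨4 | 1⟩ ×2 }


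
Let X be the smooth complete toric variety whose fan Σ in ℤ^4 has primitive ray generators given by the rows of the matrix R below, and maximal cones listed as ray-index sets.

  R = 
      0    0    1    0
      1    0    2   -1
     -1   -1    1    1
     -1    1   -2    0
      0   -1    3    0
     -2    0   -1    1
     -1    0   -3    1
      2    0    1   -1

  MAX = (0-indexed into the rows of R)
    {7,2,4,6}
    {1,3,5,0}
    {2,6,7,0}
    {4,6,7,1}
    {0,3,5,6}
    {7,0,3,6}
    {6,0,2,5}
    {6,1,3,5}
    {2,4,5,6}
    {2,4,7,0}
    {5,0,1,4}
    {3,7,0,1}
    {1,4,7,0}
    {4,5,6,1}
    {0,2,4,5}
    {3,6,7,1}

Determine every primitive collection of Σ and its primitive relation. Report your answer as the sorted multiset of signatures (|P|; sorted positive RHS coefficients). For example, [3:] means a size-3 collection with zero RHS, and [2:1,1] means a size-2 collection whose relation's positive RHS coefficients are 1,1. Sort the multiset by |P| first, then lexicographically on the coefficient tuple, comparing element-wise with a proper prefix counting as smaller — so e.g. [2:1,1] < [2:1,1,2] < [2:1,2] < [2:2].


|primitive collections| = 6. Relations:

  P = {5,7}:  v_{5} + v_{7} = 0 ; sig = [2:]
  P = {1,2}:  v_{1} + v_{2} = v_{4} ; sig = [2:1]
  P = {2,3}:  v_{2} + v_{3} = v_{5} ; sig = [2:1]
  P = {3,4}:  v_{3} + v_{4} = v_{1} + v_{5} ; sig = [2:1,1]
  P = {0,1,6}:  v_{0} + v_{1} + v_{6} = 0 ; sig = [3:]
  P = {0,4,6}:  v_{0} + v_{4} + v_{6} = v_{2} ; sig = [3:1]

Hence PRS(X_Σ) =
    |P|=2: 4 collections, coeffs (), (1), (1), (1,1)
    |P|=3: 2 collections, coeffs (), (1)


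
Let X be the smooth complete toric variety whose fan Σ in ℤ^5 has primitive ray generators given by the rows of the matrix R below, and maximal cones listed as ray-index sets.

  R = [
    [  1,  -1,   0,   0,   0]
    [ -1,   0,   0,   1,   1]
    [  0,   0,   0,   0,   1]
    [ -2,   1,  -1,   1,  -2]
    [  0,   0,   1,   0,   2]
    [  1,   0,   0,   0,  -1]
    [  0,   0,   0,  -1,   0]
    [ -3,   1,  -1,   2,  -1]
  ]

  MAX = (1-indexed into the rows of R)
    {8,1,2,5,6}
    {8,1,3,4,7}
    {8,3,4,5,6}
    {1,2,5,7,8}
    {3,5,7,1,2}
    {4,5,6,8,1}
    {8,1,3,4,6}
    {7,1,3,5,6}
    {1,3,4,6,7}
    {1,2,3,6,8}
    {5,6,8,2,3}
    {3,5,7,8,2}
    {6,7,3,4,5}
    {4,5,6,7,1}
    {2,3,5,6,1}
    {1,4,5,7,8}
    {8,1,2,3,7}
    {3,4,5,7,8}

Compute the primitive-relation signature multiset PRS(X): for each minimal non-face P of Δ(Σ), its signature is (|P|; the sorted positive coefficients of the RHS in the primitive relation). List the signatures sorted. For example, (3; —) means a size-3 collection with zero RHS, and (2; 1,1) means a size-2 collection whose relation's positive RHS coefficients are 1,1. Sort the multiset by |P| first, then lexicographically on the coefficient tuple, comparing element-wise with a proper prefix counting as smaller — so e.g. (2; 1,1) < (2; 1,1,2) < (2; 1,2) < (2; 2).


The 5 primitive collections of Σ (r=8, n=5):

  {2,4}:  v_{2} + v_{4} = v_{8}  →  sig = (2; 1)
  {2,6,7}:  v_{2} + v_{6} + v_{7} = 0  →  sig = (3; —)
  {6,7,8}:  v_{6} + v_{7} + v_{8} = v_{4}  →  sig = (3; 1)
  {1,3,4,5}:  v_{1} + v_{3} + v_{4} + v_{5} = v_{2}  →  sig = (4; 1)
  {1,3,5,8}:  v_{1} + v_{3} + v_{5} + v_{8} = 2·v_{2}  →  sig = (4; 2)

Sorted signature multiset PRS(X):
    (2; 1)
    (3; —)
    (3; 1)
    (4; 1)
    (4; 2)


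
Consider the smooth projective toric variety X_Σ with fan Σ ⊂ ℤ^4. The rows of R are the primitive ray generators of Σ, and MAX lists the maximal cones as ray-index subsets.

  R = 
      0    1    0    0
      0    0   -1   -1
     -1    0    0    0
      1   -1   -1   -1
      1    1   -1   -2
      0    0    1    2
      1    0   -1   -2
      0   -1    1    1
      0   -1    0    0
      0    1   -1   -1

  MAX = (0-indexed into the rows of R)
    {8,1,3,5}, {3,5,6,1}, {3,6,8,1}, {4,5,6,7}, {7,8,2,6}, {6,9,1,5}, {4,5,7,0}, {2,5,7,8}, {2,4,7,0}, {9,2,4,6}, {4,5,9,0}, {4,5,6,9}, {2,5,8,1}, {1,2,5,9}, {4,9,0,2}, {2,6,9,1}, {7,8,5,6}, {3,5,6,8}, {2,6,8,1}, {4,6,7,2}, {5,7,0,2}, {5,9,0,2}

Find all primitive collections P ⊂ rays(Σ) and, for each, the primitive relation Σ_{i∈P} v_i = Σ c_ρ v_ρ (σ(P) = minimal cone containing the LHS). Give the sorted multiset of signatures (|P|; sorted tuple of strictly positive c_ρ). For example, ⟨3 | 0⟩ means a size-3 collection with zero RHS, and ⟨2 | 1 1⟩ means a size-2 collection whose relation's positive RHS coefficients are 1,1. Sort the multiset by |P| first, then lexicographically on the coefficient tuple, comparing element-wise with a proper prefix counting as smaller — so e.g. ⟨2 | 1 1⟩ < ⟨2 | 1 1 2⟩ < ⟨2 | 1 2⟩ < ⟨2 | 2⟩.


16 collections generate NE(X_Σ); each relation:

  P = {0,8}:  v_{0} + v_{8} = 0 — sig = ⟨2 | 0⟩
  P = {7,9}:  v_{7} + v_{9} = 0 — sig = ⟨2 | 0⟩
  P = {0,1}:  v_{0} + v_{1} = v_{9} — sig = ⟨2 | 1⟩
  P = {0,6}:  v_{0} + v_{6} = v_{4} — sig = ⟨2 | 1⟩
  P = {1,7}:  v_{1} + v_{7} = v_{8} — sig = ⟨2 | 1⟩
  P = {4,8}:  v_{4} + v_{8} = v_{6} — sig = ⟨2 | 1⟩
  P = {8,9}:  v_{8} + v_{9} = v_{1} — sig = ⟨2 | 1⟩
  P = {1,4}:  v_{1} + v_{4} = v_{6} + v_{9} — sig = ⟨2 | 1 1⟩
  P = {2,3}:  v_{2} + v_{3} = v_{1} + v_{8} — sig = ⟨2 | 1 1⟩
  P = {0,3}:  v_{0} + v_{3} = v_{1} + v_{5} + v_{6} — sig = ⟨2 | 1 1 1⟩
  P = {3,4}:  v_{3} + v_{4} = v_{1} + v_{5} + 2·v_{6} — sig = ⟨2 | 1 1 2⟩
  P = {3,7}:  v_{3} + v_{7} = v_{5} + v_{6} + 2·v_{8} — sig = ⟨2 | 1 1 2⟩
  P = {3,9}:  v_{3} + v_{9} = 2·v_{1} + v_{5} + v_{6} — sig = ⟨2 | 1 1 2⟩
  P = {2,5,6}:  v_{2} + v_{5} + v_{6} = 0 — sig = ⟨3 | 0⟩
  P = {2,4,5}:  v_{2} + v_{4} + v_{5} = v_{0} — sig = ⟨3 | 1⟩
  P = {1,5,6,8}:  v_{1} + v_{5} + v_{6} + v_{8} = v_{3} — sig = ⟨4 | 1⟩

so the primitive-relation signature multiset is
    |P|=2: 13 collections, coeffs (), (), (1), (1), (1), (1), (1), (1,1), (1,1), (1,1,1), (1,1,2), (1,1,2), (1,1,2)
    |P|=3: 2 collections, coeffs (), (1)
    |P|=4: 1 collection, coeffs (1)


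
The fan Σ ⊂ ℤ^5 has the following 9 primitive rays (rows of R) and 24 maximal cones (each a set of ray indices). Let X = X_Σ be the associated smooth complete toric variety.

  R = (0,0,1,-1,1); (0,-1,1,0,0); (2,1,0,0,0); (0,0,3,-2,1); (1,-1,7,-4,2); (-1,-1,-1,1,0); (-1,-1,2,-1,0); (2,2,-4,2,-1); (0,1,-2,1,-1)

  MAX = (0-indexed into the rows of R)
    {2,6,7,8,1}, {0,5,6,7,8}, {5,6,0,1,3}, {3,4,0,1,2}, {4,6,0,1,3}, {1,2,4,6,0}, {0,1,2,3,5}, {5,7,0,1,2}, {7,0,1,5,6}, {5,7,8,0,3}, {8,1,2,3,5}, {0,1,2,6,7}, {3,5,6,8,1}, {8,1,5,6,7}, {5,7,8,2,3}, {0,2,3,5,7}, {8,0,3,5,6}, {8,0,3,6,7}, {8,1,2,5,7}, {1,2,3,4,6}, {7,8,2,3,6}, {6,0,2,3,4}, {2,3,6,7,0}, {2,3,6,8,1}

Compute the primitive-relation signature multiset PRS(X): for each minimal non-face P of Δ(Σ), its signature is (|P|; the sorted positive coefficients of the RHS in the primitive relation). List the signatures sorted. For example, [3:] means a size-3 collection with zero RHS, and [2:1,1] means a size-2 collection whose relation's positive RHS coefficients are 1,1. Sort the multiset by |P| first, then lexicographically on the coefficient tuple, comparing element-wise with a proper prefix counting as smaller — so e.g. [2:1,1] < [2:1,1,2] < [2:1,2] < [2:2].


Minimal non-faces — 9 found among 9 rays, 24 max cones:

  P = {4,8}:  v_{4} + v_{8} = v_{2} + v_{3} + v_{6}  ⇒ sig = [2:1,1,1]
  P = {4,5}:  v_{4} + v_{5} = v_{0} + 2·v_{1} + v_{3}  ⇒ sig = [2:1,1,2]
  P = {4,7}:  v_{4} + v_{7} = v_{0} + 2·v_{2} + v_{6}  ⇒ sig = [2:1,1,2]
  P = {0,1,8}:  v_{0} + v_{1} + v_{8} = 0  ⇒ sig = [3:]
  P = {1,3,7}:  v_{1} + v_{3} + v_{7} = v_{2}  ⇒ sig = [3:1]
  P = {2,5,6}:  v_{2} + v_{5} + v_{6} = v_{1}  ⇒ sig = [3:1]
  P = {0,2,8}:  v_{0} + v_{2} + v_{8} = v_{3} + v_{7}  ⇒ sig = [3:1,1]
  P = {3,5,6,7}:  v_{3} + v_{5} + v_{6} + v_{7} = 0  ⇒ sig = [4:]
  P = {0,1,2,3,6}:  v_{0} + v_{1} + v_{2} + v_{3} + v_{6} = v_{4}  ⇒ sig = [5:1]

so the primitive-relation signature multiset is
    |P|=2: 3 collections, coeffs (1,1,1), (1,1,2), (1,1,2)
    |P|=3: 4 collections, coeffs (), (1), (1), (1,1)
    |P|=4: 1 collection, coeffs ()
    |P|=5: 1 collection, coeffs (1)


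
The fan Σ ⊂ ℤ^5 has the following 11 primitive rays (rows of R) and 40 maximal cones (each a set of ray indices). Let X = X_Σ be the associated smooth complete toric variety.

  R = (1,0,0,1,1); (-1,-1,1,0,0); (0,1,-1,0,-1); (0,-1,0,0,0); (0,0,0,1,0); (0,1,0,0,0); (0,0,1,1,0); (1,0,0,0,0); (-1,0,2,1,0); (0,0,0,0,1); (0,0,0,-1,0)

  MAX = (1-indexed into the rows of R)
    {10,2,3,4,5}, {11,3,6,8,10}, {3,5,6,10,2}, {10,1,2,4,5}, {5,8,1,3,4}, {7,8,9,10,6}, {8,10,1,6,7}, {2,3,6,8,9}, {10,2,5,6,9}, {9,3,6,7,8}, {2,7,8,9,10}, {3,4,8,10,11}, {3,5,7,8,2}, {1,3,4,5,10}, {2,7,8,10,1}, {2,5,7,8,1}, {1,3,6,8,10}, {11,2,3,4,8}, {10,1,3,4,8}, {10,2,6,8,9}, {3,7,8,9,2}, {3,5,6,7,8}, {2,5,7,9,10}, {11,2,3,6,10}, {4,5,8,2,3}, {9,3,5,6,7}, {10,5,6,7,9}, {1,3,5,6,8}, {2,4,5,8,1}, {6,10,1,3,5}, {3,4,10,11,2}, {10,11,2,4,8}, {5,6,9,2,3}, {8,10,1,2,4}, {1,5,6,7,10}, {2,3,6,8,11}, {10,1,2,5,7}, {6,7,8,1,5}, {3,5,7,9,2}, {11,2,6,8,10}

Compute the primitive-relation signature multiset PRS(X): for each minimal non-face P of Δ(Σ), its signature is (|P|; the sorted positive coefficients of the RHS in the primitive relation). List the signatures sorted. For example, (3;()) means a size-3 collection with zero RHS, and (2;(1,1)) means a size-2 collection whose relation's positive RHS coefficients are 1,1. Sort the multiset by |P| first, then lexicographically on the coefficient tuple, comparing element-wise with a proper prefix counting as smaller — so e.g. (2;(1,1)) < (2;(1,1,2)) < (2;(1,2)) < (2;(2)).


Primitive collections (18):

  P = {4,6}:  v_{4} + v_{6} = 0 ; sig = (2;())
  P = {5,11}:  v_{5} + v_{11} = 0 ; sig = (2;())
  P = {1,11}:  v_{1} + v_{11} = v_{8} + v_{10} ; sig = (2;(1,1))
  P = {4,9}:  v_{4} + v_{9} = v_{2} + v_{7} ; sig = (2;(1,1))
  P = {4,7}:  v_{4} + v_{7} = v_{2} + v_{5} + v_{8} ; sig = (2;(1,1,1))
  P = {7,11}:  v_{7} + v_{11} = v_{2} + v_{6} + v_{8} ; sig = (2;(1,1,1))
  P = {1,9}:  v_{1} + v_{9} = 2·v_{7} + v_{10} ; sig = (2;(1,2))
  P = {9,11}:  v_{9} + v_{11} = 2·v_{2} + 2·v_{6} + v_{8} ; sig = (2;(1,2,2))
  P = {1,2,3}:  v_{1} + v_{2} + v_{3} = v_{5} ; sig = (3;(1))
  P = {2,6,7}:  v_{2} + v_{6} + v_{7} = v_{9} ; sig = (3;(1))
  P = {5,8,10}:  v_{5} + v_{8} + v_{10} = v_{1} ; sig = (3;(1))
  P = {1,2,6}:  v_{1} + v_{2} + v_{6} = v_{7} + v_{10} ; sig = (3;(1,1))
  P = {3,7,10}:  v_{3} + v_{7} + v_{10} = v_{5} + v_{6} ; sig = (3;(1,1))
  P = {1,3,7}:  v_{1} + v_{3} + v_{7} = 2·v_{5} + v_{6} + v_{8} ; sig = (3;(1,1,2))
  P = {3,9,10}:  v_{3} + v_{9} + v_{10} = v_{2} + v_{5} + 2·v_{6} ; sig = (3;(1,1,2))
  P = {5,8,9}:  v_{5} + v_{8} + v_{9} = 2·v_{7} ; sig = (3;(2))
  P = {2,3,8,10}:  v_{2} + v_{3} + v_{8} + v_{10} = 0 ; sig = (4;())
  P = {2,5,6,8}:  v_{2} + v_{5} + v_{6} + v_{8} = v_{7} ; sig = (4;(1))

Signatures (|P|; sorted positive RHS coefficients), sorted:
{ (2;()) ×2,  (2;(1,1)) ×2,  (2;(1,1,1)) ×2,  (2;(1,2)),  (2;(1,2,2)),  (3;(1)) ×3,  (3;(1,1)) ×2,  (3;(1,1,2)) ×2,  (3;(2)),  (4;()),  (4;(1)) }


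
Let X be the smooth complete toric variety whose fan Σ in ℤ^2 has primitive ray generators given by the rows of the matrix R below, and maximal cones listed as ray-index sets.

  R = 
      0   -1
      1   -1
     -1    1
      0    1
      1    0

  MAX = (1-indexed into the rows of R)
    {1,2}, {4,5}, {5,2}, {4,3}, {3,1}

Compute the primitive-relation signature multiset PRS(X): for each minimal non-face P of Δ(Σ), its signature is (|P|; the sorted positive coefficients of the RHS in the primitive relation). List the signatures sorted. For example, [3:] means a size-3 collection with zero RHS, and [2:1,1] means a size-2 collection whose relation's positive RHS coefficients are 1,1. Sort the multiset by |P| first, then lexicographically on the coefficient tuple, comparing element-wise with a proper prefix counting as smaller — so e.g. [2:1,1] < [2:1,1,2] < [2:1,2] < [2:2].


Primitive collections (5):

  P = {1,4}:  v_{1} + v_{4} = 0  so sig = [2:]
  P = {2,3}:  v_{2} + v_{3} = 0  so sig = [2:]
  P = {1,5}:  v_{1} + v_{5} = v_{2}  so sig = [2:1]
  P = {2,4}:  v_{2} + v_{4} = v_{5}  so sig = [2:1]
  P = {3,5}:  v_{3} + v_{5} = v_{4}  so sig = [2:1]

Hence PRS(X_Σ) =
{ [2:] ×2,  [2:1] ×3 }


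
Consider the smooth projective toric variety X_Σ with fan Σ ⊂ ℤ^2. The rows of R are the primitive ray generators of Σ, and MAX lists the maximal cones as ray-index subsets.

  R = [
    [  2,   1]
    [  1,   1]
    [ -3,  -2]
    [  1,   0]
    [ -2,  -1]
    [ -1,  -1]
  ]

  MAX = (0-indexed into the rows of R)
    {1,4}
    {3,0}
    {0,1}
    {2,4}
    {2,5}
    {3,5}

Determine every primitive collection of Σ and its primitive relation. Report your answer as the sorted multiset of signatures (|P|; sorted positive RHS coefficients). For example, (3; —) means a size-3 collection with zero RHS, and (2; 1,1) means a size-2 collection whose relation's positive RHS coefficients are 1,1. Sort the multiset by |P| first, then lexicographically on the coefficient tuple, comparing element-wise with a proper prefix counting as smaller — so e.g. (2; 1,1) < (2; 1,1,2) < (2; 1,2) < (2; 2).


Minimal non-faces — 9 found among 6 rays, 6 max cones:

  • {0,4}:  v_{0} + v_{4} = 0  ⇒ sig = (2; —)
  • {1,5}:  v_{1} + v_{5} = 0  ⇒ sig = (2; —)
  • {0,2}:  v_{0} + v_{2} = v_{5}  ⇒ sig = (2; 1)
  • {0,5}:  v_{0} + v_{5} = v_{3}  ⇒ sig = (2; 1)
  • {1,2}:  v_{1} + v_{2} = v_{4}  ⇒ sig = (2; 1)
  • {1,3}:  v_{1} + v_{3} = v_{0}  ⇒ sig = (2; 1)
  • {3,4}:  v_{3} + v_{4} = v_{5}  ⇒ sig = (2; 1)
  • {4,5}:  v_{4} + v_{5} = v_{2}  ⇒ sig = (2; 1)
  • {2,3}:  v_{2} + v_{3} = 2·v_{5}  ⇒ sig = (2; 2)

Hence PRS(X_Σ) =
{ (2; —) ×2,  (2; 1) ×6,  (2; 2) }


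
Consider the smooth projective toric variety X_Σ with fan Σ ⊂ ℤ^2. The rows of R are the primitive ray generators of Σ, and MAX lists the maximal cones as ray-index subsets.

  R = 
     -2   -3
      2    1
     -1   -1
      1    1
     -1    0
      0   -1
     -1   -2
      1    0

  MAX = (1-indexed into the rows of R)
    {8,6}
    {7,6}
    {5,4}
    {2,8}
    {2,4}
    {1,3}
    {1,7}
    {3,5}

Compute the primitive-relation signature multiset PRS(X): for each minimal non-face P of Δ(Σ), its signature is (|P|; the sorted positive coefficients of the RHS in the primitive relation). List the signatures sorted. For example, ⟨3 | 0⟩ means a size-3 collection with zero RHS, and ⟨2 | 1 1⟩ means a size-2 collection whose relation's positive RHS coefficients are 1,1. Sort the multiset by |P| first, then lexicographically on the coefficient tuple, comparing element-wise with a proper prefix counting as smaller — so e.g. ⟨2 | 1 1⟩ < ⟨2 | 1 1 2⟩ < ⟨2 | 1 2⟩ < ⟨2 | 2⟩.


|primitive collections| = 20. Relations:

  {3,4}:  v_{3} + v_{4} = 0  ⟹  sig = ⟨2 | 0⟩
  {5,8}:  v_{5} + v_{8} = 0  ⟹  sig = ⟨2 | 0⟩
  {1,4}:  v_{1} + v_{4} = v_{7}  ⟹  sig = ⟨2 | 1⟩
  {2,3}:  v_{2} + v_{3} = v_{8}  ⟹  sig = ⟨2 | 1⟩
  {2,5}:  v_{2} + v_{5} = v_{4}  ⟹  sig = ⟨2 | 1⟩
  {3,6}:  v_{3} + v_{6} = v_{7}  ⟹  sig = ⟨2 | 1⟩
  {3,7}:  v_{3} + v_{7} = v_{1}  ⟹  sig = ⟨2 | 1⟩
  {3,8}:  v_{3} + v_{8} = v_{6}  ⟹  sig = ⟨2 | 1⟩
  {4,6}:  v_{4} + v_{6} = v_{8}  ⟹  sig = ⟨2 | 1⟩
  {4,7}:  v_{4} + v_{7} = v_{6}  ⟹  sig = ⟨2 | 1⟩
  {4,8}:  v_{4} + v_{8} = v_{2}  ⟹  sig = ⟨2 | 1⟩
  {5,6}:  v_{5} + v_{6} = v_{3}  ⟹  sig = ⟨2 | 1⟩
  {1,8}:  v_{1} + v_{8} = v_{6} + v_{7}  ⟹  sig = ⟨2 | 1 1⟩
  {2,7}:  v_{2} + v_{7} = v_{6} + v_{8}  ⟹  sig = ⟨2 | 1 1⟩
  {1,2}:  v_{1} + v_{2} = 2·v_{6}  ⟹  sig = ⟨2 | 2⟩
  {1,6}:  v_{1} + v_{6} = 2·v_{7}  ⟹  sig = ⟨2 | 2⟩
  {2,6}:  v_{2} + v_{6} = 2·v_{8}  ⟹  sig = ⟨2 | 2⟩
  {5,7}:  v_{5} + v_{7} = 2·v_{3}  ⟹  sig = ⟨2 | 2⟩
  {7,8}:  v_{7} + v_{8} = 2·v_{6}  ⟹  sig = ⟨2 | 2⟩
  {1,5}:  v_{1} + v_{5} = 3·v_{3}  ⟹  sig = ⟨2 | 3⟩

Hence PRS(X_Σ) =
{ ⟨2 | 0⟩ ×2,  ⟨2 | 1⟩ ×10,  ⟨2 | 1 1⟩ ×2,  ⟨2 | 2⟩ ×5,  ⟨2 | 3⟩ }


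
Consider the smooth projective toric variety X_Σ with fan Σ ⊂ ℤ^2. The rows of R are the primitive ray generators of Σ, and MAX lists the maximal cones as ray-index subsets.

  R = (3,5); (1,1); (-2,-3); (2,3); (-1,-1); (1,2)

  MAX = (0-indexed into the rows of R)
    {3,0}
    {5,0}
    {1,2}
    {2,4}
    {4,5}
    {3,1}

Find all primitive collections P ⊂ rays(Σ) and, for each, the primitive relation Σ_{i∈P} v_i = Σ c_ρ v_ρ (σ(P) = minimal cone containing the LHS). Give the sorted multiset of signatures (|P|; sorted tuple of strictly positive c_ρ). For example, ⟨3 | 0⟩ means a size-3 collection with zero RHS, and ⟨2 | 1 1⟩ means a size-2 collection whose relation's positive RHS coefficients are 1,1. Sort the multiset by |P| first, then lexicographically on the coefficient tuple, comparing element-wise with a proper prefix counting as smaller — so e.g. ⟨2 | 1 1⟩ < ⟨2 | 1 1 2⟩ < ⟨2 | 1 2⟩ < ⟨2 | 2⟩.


Σ has 9 primitive collections:

  P={1,4}:  v_{1} + v_{4} = 0 — sig = ⟨2 | 0⟩
  P={2,3}:  v_{2} + v_{3} = 0 — sig = ⟨2 | 0⟩
  P={0,2}:  v_{0} + v_{2} = v_{5} — sig = ⟨2 | 1⟩
  P={1,5}:  v_{1} + v_{5} = v_{3} — sig = ⟨2 | 1⟩
  P={2,5}:  v_{2} + v_{5} = v_{4} — sig = ⟨2 | 1⟩
  P={3,4}:  v_{3} + v_{4} = v_{5} — sig = ⟨2 | 1⟩
  P={3,5}:  v_{3} + v_{5} = v_{0} — sig = ⟨2 | 1⟩
  P={0,1}:  v_{0} + v_{1} = 2·v_{3} — sig = ⟨2 | 2⟩
  P={0,4}:  v_{0} + v_{4} = 2·v_{5} — sig = ⟨2 | 2⟩

so the primitive-relation signature multiset is
{ ⟨2 | 0⟩ ×2,  ⟨2 | 1⟩ ×5,  ⟨2 | 2⟩ ×2 }


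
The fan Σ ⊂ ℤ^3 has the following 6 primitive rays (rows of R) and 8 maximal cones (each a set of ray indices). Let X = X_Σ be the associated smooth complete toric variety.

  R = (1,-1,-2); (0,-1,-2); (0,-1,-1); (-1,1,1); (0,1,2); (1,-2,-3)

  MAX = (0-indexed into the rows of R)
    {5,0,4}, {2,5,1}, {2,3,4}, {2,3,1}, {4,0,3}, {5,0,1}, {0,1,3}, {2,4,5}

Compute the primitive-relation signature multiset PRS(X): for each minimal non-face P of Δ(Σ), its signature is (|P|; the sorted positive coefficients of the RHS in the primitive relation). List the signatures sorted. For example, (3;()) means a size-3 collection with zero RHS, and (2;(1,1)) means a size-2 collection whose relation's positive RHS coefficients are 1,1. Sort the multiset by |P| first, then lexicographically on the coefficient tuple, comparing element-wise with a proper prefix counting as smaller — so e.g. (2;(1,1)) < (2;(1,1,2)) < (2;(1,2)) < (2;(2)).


Minimal non-faces — 3 found among 6 rays, 8 max cones:

  • {1,4}:  v_{1} + v_{4} = 0 — sig = (2;())
  • {0,2}:  v_{0} + v_{2} = v_{5} — sig = (2;(1))
  • {3,5}:  v_{3} + v_{5} = v_{1} — sig = (2;(1))

Signatures (|P|; sorted positive RHS coefficients), sorted:
    (2;())
    (2;(1))
    (2;(1))


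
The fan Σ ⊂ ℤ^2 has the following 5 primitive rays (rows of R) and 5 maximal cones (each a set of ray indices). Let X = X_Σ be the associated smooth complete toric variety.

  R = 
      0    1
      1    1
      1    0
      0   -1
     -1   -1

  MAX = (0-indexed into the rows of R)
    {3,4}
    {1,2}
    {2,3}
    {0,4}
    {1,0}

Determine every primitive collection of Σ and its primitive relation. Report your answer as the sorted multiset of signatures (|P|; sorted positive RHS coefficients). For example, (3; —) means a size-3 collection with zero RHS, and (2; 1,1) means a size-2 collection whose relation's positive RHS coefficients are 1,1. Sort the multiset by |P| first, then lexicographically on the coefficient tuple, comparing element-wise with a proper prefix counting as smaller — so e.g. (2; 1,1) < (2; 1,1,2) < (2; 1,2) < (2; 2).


5 minimal non-faces of Δ(Σ) (on 5 rays):

  P={0,3}:  v_{0} + v_{3} = 0 ; sig = (2; —)
  P={1,4}:  v_{1} + v_{4} = 0 ; sig = (2; —)
  P={0,2}:  v_{0} + v_{2} = v_{1} ; sig = (2; 1)
  P={1,3}:  v_{1} + v_{3} = v_{2} ; sig = (2; 1)
  P={2,4}:  v_{2} + v_{4} = v_{3} ; sig = (2; 1)

Hence PRS(X_Σ) =
[(2; —), (2; —), (2; 1), (2; 1), (2; 1)]


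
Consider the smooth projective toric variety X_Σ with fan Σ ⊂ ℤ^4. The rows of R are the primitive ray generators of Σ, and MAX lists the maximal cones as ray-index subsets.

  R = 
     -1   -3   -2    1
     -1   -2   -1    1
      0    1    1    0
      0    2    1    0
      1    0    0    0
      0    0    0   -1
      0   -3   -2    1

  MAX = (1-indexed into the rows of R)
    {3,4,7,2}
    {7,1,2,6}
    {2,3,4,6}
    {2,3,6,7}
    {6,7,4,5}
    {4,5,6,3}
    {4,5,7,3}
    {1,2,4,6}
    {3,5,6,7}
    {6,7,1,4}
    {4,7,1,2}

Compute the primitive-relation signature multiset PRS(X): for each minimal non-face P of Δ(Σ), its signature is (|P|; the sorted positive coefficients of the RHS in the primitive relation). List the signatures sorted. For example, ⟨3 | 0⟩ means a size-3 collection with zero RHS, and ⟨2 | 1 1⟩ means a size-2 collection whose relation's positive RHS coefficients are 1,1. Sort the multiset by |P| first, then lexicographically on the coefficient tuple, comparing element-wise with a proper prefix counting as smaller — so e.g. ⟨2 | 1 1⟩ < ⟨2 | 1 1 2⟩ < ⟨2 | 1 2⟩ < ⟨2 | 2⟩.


Σ has 5 primitive collections:

  P={1,3}:  v_{1} + v_{3} = v_{2} ; sig = ⟨2 | 1⟩
  P={1,5}:  v_{1} + v_{5} = v_{7} ; sig = ⟨2 | 1⟩
  P={2,5}:  v_{2} + v_{5} = v_{3} + v_{7} ; sig = ⟨2 | 1 1⟩
  P={3,4,6,7}:  v_{3} + v_{4} + v_{6} + v_{7} = 0 ; sig = ⟨4 | 0⟩
  P={2,4,6,7}:  v_{2} + v_{4} + v_{6} + v_{7} = v_{1} ; sig = ⟨4 | 1⟩

Hence PRS(X_Σ) =
{ ⟨2 | 1⟩ ×2,  ⟨2 | 1 1⟩,  ⟨4 | 0⟩,  ⟨4 | 1⟩ }


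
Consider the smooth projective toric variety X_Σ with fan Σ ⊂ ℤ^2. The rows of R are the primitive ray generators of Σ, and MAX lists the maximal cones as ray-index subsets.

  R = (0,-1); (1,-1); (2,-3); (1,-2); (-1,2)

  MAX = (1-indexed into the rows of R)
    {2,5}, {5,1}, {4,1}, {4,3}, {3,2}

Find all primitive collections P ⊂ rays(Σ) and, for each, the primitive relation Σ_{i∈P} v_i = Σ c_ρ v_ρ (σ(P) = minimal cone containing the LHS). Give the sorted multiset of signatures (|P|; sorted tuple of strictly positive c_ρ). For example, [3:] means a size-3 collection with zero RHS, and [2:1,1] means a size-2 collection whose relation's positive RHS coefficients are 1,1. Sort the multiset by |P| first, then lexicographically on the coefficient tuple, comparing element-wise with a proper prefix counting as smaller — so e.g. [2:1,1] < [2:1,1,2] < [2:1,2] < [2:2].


5 collections generate NE(X_Σ); each relation:

  • {4,5}:  v_{4} + v_{5} = 0  →  sig = [2:]
  • {1,2}:  v_{1} + v_{2} = v_{4}  →  sig = [2:1]
  • {2,4}:  v_{2} + v_{4} = v_{3}  →  sig = [2:1]
  • {3,5}:  v_{3} + v_{5} = v_{2}  →  sig = [2:1]
  • {1,3}:  v_{1} + v_{3} = 2·v_{4}  →  sig = [2:2]

Hence PRS(X_Σ) =
    |P|=2: 5 collections, coeffs (), (1), (1), (1), (2)
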